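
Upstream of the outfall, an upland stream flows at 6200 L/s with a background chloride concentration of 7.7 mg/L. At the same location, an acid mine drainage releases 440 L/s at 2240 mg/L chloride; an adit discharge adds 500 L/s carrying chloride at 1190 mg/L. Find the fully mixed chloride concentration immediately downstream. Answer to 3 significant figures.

After mixing, C = (6200·7.700 + 440.0·2240 + 500.0·1190) / 7140 = 1628000/7140 = 228.1 mg/L.

228 mg/L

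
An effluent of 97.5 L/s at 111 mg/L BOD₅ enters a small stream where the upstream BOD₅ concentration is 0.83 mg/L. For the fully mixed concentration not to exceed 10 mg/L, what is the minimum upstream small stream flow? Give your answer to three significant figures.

1070 L/s

Set C_mix = 10: (Q·0.8300 + 97.50·111.0) / (Q + 97.50) = 10
→ Q = 97.50·(111.0 − 10)/(10 − 0.8300) = 1074 L/s.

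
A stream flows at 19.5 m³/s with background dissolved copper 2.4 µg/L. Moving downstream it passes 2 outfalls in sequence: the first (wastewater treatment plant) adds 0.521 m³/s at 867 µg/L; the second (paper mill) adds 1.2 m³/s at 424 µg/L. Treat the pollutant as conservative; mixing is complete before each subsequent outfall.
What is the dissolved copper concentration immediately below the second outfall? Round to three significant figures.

After outfall 1: Q = 19.50 + 0.5210 = 20.02 m³/s; C = (19.50·2.400 + 0.5210·867.0)/20.02 = 24.90 µg/L.
After outfall 2: Q = 20.02 + 1.200 = 21.22 m³/s; C = (20.02·24.90 + 1.200·424.0)/21.22 = 47.47 µg/L.

47.5 µg/L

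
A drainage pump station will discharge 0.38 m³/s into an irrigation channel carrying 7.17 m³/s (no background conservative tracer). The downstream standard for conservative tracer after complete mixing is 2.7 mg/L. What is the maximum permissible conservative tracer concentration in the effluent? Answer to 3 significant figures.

At the limit, (Qr·Cr + Qe·Cₑ)/(Qr + Qe) = 2.7:
Cₑ = (7.550·2.7 − 7.170·0) / 0.3800 = 53.64 mg/L.

53.6 mg/L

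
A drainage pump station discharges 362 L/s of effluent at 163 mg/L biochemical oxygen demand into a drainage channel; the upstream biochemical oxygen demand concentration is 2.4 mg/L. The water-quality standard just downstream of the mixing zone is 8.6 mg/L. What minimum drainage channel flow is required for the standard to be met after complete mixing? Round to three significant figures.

9010 L/s

Set C_mix = 8.6: (Q·2.400 + 362.0·163.0) / (Q + 362.0) = 8.6
→ Q = 362.0·(163.0 − 8.6)/(8.6 − 2.400) = 9015 L/s.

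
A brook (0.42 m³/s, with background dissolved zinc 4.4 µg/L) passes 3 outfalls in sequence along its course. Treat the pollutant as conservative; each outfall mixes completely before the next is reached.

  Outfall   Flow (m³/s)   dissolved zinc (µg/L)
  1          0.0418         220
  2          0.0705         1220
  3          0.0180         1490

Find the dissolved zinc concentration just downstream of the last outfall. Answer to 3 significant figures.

After outfall 1: Q = 0.4200 + 0.04180 = 0.4618 m³/s; C = (0.4200·4.400 + 0.04180·220.0)/0.4618 = 23.92 µg/L.
After outfall 2: Q = 0.4618 + 0.07050 = 0.5323 m³/s; C = (0.4618·23.92 + 0.07050·1220)/0.5323 = 182.3 µg/L.
After outfall 3: Q = 0.5323 + 0.01800 = 0.5503 m³/s; C = (0.5323·182.3 + 0.01800·1490)/0.5503 = 225.1 µg/L.

225 µg/L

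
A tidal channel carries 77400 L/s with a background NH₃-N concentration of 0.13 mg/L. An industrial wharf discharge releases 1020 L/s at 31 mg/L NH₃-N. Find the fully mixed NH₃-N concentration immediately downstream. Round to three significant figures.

Conservation of mass: C = (77400·0.1300 + 1020·31.00) / 78420 = 41680/78420 = 0.5315 mg/L.

0.532 mg/L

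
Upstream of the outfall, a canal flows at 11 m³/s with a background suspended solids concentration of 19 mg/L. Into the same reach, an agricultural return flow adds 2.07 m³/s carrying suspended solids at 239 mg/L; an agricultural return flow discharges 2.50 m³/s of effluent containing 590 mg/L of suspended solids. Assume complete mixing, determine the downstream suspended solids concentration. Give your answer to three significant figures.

140 mg/L

Mass balance: C = (11.00·19.00 + 2.070·239.0 + 2.500·590.0) / 15.57 = 2179/15.57 = 139.9 mg/L.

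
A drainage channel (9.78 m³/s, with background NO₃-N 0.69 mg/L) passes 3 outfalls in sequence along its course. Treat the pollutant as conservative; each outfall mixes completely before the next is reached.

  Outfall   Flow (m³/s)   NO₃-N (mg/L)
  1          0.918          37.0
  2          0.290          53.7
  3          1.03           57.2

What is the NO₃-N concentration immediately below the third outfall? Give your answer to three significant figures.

9.59 mg/L

After outfall 1: Q = 9.780 + 0.9180 = 10.70 m³/s; C = (9.780·0.6900 + 0.9180·37.00)/10.70 = 3.806 mg/L.
After outfall 2: Q = 10.70 + 0.2900 = 10.99 m³/s; C = (10.70·3.806 + 0.2900·53.70)/10.99 = 5.123 mg/L.
After outfall 3: Q = 10.99 + 1.030 = 12.02 m³/s; C = (10.99·5.123 + 1.030·57.20)/12.02 = 9.586 mg/L.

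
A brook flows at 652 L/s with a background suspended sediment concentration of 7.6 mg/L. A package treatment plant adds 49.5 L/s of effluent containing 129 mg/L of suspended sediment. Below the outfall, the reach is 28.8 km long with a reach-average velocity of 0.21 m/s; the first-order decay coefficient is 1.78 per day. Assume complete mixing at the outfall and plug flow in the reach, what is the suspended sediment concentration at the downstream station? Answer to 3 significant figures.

Mass balance: C = (652.0·7.600 + 49.50·129.0) / 701.5 = 11340/701.5 = 16.17 mg/L.
Travel time t = 28.8·1000 / 0.21 = 137100 s = 38.10 h.
After decay, C = 16.17 × e^(−kt) = 16.17 × 0.05929 = 0.9584 mg/L.

0.958 mg/L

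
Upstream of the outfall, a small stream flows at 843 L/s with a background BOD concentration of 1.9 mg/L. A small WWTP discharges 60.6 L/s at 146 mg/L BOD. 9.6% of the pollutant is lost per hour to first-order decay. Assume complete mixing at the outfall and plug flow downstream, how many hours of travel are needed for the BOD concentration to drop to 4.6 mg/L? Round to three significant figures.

9.13 h

Flow-weighted average: C = (843.0·1.900 + 60.60·146.0) / 903.6 = 10450/903.6 = 11.56 mg/L.
9.6%/h lost → k = −ln(1 − 0.096) = 0.1009 h⁻¹.
11.56·exp(−k·t) = 4.6 → t = ln(11.56/4.6)/k = 32880 s = 9.134 h.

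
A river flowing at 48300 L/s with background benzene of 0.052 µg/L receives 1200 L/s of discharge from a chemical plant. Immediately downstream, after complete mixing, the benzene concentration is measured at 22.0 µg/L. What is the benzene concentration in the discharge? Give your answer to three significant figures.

Mass balance: 48300·0.05200 + 1200·Cₑ = 49500·22.00
→ Cₑ = (49500·22.00 − 48300·0.05200) / 1200 = 905.4 µg/L.

905 µg/L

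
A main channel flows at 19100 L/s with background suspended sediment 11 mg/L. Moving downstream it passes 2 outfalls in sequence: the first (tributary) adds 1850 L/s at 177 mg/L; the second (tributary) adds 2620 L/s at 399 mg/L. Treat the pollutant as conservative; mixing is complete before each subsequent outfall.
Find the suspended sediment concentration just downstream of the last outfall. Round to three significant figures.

After outfall 1: Q = 19100 + 1850 = 20950 L/s; C = (19100·11.00 + 1850·177.0)/20950 = 25.66 mg/L.
After outfall 2: Q = 20950 + 2620 = 23570 L/s; C = (20950·25.66 + 2620·399.0)/23570 = 67.16 mg/L.

67.2 mg/L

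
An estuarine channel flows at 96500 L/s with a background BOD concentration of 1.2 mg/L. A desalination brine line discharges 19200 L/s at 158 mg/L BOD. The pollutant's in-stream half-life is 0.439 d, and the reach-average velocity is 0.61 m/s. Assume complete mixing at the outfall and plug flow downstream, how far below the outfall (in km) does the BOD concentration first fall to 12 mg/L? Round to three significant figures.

27.3 km

Mixed concentration C = ΣQC/ΣQ = (96500·1.200 + 19200·158.0) / 115700 = 3149000/115700 = 27.22 mg/L.
Half-life 0.439 d → k = ln 2 / 0.439 = 1.579 d⁻¹.
Set 27.22·exp(−k·t) = 12 → t = ln(27.22/12)/k = 44820 s = 12.45 h.
Distance = v·t = 0.61·44820 = 27340 m = 27.34 km.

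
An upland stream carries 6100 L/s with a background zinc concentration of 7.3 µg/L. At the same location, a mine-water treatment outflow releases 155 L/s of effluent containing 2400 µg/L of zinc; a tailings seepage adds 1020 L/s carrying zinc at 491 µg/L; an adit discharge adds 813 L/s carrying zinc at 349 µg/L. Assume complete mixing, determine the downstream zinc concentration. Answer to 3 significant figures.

149 µg/L

Conservation of mass: C = (6100·7.300 + 155.0·2400 + 1020·491.0 + 813.0·349.0) / 8088 = 1201000/8088 = 148.5 µg/L.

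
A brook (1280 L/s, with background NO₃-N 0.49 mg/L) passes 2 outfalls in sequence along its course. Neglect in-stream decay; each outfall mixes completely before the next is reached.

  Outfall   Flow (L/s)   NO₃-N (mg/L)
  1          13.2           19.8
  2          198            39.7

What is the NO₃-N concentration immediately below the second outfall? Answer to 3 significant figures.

Outfall 1: combined Q = 1293 L/s; C = (1280·0.4900 + 13.20·19.80)/1293 = 0.6871 mg/L.
Outfall 2: combined Q = 1491 L/s; C = (1293·0.6871 + 198.0·39.70)/1491 = 5.867 mg/L.

5.87 mg/L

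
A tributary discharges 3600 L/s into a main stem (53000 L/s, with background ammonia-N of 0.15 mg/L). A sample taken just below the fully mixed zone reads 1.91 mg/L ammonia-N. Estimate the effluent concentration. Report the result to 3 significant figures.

27.8 mg/L

Mass balance: 53000·0.1500 + 3600·Cₑ = 56600·1.910
→ Cₑ = (56600·1.910 − 53000·0.1500) / 3600 = 27.82 mg/L.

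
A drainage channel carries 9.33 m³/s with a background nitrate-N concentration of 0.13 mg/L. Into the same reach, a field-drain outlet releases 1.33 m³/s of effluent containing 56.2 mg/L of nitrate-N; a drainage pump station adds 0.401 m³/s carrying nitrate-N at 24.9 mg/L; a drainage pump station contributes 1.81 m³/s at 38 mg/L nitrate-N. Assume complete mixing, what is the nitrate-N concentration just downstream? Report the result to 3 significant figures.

Flow-weighted average: C = (9.330·0.1300 + 1.330·56.20 + 0.4010·24.90 + 1.810·38.00) / 12.87 = 154.7/12.87 = 12.02 mg/L.

12.0 mg/L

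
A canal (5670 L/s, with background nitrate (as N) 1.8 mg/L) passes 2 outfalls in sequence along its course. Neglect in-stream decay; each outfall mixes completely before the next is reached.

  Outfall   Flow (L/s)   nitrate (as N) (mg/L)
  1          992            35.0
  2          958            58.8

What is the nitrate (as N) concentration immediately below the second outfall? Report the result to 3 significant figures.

13.3 mg/L

After outfall 1: Q = 5670 + 992.0 = 6662 L/s; C = (5670·1.800 + 992.0·35.00)/6662 = 6.744 mg/L.
After outfall 2: Q = 6662 + 958.0 = 7620 L/s; C = (6662·6.744 + 958.0·58.80)/7620 = 13.29 mg/L.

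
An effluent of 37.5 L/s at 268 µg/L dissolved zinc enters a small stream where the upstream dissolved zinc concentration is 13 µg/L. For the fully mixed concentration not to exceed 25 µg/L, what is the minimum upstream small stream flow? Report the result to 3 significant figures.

759 L/s

Set C_mix = 25: (Q·13.00 + 37.50·268.0) / (Q + 37.50) = 25
→ Q = 37.50·(268.0 − 25)/(25 − 13.00) = 759.4 L/s.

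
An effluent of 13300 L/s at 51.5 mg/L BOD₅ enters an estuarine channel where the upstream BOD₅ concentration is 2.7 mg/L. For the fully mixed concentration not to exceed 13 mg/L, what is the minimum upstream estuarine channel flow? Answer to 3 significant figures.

Set C_mix = 13: (Q·2.700 + 13300·51.50) / (Q + 13300) = 13
→ Q = 13300·(51.50 − 13)/(13 − 2.700) = 49710 L/s.

49700 L/s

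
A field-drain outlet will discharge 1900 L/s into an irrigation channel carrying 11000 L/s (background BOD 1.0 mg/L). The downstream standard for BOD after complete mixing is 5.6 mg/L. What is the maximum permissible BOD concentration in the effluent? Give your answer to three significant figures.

32.2 mg/L

At the limit, (Qr·Cr + Qe·Cₑ)/(Qr + Qe) = 5.6:
Cₑ = (12900·5.6 − 11000·1.000) / 1900 = 32.23 mg/L.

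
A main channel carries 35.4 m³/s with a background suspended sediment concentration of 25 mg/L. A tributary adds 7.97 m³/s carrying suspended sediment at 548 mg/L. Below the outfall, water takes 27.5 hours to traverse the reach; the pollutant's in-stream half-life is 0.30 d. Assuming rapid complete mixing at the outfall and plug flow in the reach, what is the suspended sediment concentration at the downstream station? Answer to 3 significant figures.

Flow-weighted average: C = (35.40·25.00 + 7.970·548.0) / 43.37 = 5253/43.37 = 121.1 mg/L.
Half-life 0.30 d → k = ln 2 / 0.30 = 2.310 d⁻¹.
First-order decay: C = 121.1·exp(−k·t) = 121.1·0.07083 = 8.579 mg/L.

8.58 mg/L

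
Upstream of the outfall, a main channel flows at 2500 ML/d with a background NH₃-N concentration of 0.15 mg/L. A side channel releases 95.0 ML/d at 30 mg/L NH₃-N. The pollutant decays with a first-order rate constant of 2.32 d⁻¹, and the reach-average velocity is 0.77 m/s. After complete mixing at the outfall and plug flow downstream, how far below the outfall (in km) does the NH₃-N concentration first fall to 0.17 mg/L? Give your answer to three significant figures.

Mixed concentration C = ΣQC/ΣQ = (2500·0.1500 + 95.00·30.00) / 2595 = 3225/2595 = 1.243 mg/L.
Set 1.243·exp(−k·t) = 0.17 → t = ln(1.243/0.17)/k = 74080 s = 20.58 h.
Distance = v·t = 0.77·74080 = 57040 m = 57.04 km.

57.0 km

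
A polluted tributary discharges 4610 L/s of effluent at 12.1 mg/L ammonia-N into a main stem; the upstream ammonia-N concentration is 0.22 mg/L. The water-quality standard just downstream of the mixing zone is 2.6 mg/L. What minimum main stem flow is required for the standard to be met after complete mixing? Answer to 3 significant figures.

18400 L/s

Set C_mix = 2.6: (Q·0.2200 + 4610·12.10) / (Q + 4610) = 2.6
→ Q = 4610·(12.10 − 2.6)/(2.6 − 0.2200) = 18400 L/s.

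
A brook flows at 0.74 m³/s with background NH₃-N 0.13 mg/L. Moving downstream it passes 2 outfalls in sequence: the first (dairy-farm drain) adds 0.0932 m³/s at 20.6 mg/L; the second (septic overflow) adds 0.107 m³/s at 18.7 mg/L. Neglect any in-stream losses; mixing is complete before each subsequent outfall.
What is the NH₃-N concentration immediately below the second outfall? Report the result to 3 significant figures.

After outfall 1: Q = 0.7400 + 0.09320 = 0.8332 m³/s; C = (0.7400·0.1300 + 0.09320·20.60)/0.8332 = 2.420 mg/L.
After outfall 2: Q = 0.8332 + 0.1070 = 0.9402 m³/s; C = (0.8332·2.420 + 0.1070·18.70)/0.9402 = 4.273 mg/L.

4.27 mg/L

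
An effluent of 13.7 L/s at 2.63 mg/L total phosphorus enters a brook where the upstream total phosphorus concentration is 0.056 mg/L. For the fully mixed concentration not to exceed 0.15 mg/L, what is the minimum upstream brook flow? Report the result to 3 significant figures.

361 L/s

Set C_mix = 0.15: (Q·0.05600 + 13.70·2.630) / (Q + 13.70) = 0.15
→ Q = 13.70·(2.630 − 0.15)/(0.15 − 0.05600) = 361.4 L/s.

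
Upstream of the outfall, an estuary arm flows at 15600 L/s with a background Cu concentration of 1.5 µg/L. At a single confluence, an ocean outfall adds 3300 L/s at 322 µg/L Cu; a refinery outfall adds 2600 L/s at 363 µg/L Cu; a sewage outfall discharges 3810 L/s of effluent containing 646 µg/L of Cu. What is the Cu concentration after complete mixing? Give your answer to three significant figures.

Mass balance: C = (15600·1.500 + 3300·322.0 + 2600·363.0 + 3810·646.0) / 25310 = 4491000/25310 = 177.4 µg/L.

177 µg/L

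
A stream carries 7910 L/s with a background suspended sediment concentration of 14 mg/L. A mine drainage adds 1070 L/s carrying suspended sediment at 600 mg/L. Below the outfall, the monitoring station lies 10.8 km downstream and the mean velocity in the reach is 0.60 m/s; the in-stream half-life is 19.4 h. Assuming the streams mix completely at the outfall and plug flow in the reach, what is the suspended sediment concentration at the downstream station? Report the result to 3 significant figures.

70.1 mg/L

Flow-weighted average: C = (7910·14.00 + 1070·600.0) / 8980 = 752700/8980 = 83.82 mg/L.
Travel time t = 10.8·1000 / 0.60 = 18000 s = 5.000 h.
Half-life 19.4 h → k = ln 2 / 19.4 = 0.03573 h⁻¹ = 0.8575 d⁻¹.
Applying C = C₀e^(−kt): 83.82 × 0.8364 = 70.11 mg/L.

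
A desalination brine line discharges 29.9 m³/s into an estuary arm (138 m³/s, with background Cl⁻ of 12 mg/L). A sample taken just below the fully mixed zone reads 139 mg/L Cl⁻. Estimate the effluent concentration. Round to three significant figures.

Mass balance: 138.0·12.00 + 29.90·Cₑ = 167.9·139.0
→ Cₑ = (167.9·139.0 − 138.0·12.00) / 29.90 = 725.2 mg/L.

725 mg/L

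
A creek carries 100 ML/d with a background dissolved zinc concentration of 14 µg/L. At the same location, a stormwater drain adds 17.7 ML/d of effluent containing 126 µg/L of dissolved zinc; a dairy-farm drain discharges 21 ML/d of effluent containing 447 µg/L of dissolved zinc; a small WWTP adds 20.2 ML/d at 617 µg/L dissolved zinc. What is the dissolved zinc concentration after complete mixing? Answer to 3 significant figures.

Conservation of mass: C = (100.0·14.00 + 17.70·126.0 + 21.00·447.0 + 20.20·617.0) / 158.9 = 25480/158.9 = 160.4 µg/L.

160 µg/L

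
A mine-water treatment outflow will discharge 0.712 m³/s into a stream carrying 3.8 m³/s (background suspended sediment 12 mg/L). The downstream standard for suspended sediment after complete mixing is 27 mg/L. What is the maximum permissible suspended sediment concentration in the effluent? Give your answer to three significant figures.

At the limit, (Qr·Cr + Qe·Cₑ)/(Qr + Qe) = 27:
Cₑ = (4.512·27 − 3.800·12.00) / 0.7120 = 107.1 mg/L.

107 mg/L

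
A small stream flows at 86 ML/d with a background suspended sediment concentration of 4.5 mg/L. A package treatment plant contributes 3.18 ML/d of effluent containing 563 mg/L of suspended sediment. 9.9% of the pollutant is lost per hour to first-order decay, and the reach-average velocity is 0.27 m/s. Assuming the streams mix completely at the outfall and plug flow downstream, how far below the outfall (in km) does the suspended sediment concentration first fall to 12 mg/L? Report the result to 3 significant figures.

6.62 km

Mass balance: C = (86.00·4.500 + 3.180·563.0) / 89.18 = 2177/89.18 = 24.42 mg/L.
9.9%/h lost → k = −ln(1 − 0.099) = 0.1043 h⁻¹.
Set 24.42·exp(−k·t) = 12 → t = ln(24.42/12)/k = 24530 s = 6.813 h.
Distance = v·t = 0.27·24530 = 6623 m = 6.623 km.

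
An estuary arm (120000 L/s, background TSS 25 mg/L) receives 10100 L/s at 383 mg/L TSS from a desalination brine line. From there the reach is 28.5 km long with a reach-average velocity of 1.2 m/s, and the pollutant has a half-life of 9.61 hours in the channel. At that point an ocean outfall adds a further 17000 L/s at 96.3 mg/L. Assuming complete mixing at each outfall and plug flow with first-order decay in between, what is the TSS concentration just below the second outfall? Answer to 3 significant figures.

After mixing, C = (120000·25.00 + 10100·383.0) / 130100 = 6868000/130100 = 52.79 mg/L; combined flow 130100 L/s.
Travel time t = 28.5·1000 / 1.2 = 23750 s = 6.597 h.
Half-life 9.61 h → k = ln 2 / 9.61 = 0.07213 h⁻¹ = 1.731 d⁻¹.
After decay, C = 52.79 × e^(−kt) = 52.79 × 0.6214 = 32.80 mg/L.
Second outfall: C = (130100·32.80 + 17000·96.30)/147100 = 40.14 mg/L.

40.1 mg/L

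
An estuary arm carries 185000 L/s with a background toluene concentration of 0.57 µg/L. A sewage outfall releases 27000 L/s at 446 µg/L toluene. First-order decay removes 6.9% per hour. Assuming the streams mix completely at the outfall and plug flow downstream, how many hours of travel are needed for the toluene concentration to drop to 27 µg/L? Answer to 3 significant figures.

Flow-weighted average: C = (185000·0.5700 + 27000·446.0) / 212000 = 12150000/212000 = 57.30 µg/L.
6.9%/h lost → k = −ln(1 − 0.069) = 0.07150 h⁻¹.
57.30·exp(−k·t) = 27 → t = ln(57.30/27)/k = 37890 s = 10.52 h.

10.5 h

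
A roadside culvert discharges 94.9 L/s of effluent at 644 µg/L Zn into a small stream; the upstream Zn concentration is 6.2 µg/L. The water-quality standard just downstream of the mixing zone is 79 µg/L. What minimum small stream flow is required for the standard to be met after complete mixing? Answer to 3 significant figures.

737 L/s

Set C_mix = 79: (Q·6.200 + 94.90·644.0) / (Q + 94.90) = 79
→ Q = 94.90·(644.0 − 79)/(79 − 6.200) = 736.5 L/s.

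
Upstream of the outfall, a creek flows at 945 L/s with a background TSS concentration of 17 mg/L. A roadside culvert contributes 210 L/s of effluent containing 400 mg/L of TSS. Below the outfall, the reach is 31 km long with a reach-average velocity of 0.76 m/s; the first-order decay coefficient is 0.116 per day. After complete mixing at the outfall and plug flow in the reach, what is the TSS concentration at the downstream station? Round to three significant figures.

After mixing, C = (945.0·17.00 + 210.0·400.0) / 1155 = 100100/1155 = 86.64 mg/L.
Travel time t = 31·1000 / 0.76 = 40790 s = 11.33 h.
Applying C = C₀e^(−kt): 86.64 × 0.9467 = 82.02 mg/L.

82.0 mg/L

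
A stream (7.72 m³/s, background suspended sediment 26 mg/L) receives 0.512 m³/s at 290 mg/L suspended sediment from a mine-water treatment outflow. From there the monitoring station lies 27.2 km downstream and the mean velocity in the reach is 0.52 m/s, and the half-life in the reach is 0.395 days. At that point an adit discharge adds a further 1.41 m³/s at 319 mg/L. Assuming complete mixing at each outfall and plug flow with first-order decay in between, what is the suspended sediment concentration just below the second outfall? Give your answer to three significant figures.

Mixed concentration C = ΣQC/ΣQ = (7.720·26.00 + 0.5120·290.0) / 8.232 = 349.2/8.232 = 42.42 mg/L; combined flow 8.232 m³/s.
Travel time t = 27.2·1000 / 0.52 = 52310 s = 14.53 h.
Half-life 0.395 d → k = ln 2 / 0.395 = 1.755 d⁻¹.
After decay, C = 42.42 × e^(−kt) = 42.42 × 0.3456 = 14.66 mg/L.
At the second outfall, C = (8.232·14.66 + 1.410·319.0) / (8.232 + 1.410) = 59.17 mg/L.

59.2 mg/L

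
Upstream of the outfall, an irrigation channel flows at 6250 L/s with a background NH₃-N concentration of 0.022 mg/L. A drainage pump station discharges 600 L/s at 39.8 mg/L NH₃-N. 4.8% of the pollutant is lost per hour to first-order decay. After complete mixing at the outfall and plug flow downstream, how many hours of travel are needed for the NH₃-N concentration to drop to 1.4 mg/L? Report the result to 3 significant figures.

After mixing, C = (6250·0.02200 + 600.0·39.80) / 6850 = 24020/6850 = 3.506 mg/L.
4.8%/h lost → k = −ln(1 − 0.048) = 0.04919 h⁻¹.
3.506·exp(−k·t) = 1.4 → t = ln(3.506/1.4)/k = 67190 s = 18.66 h.

18.7 h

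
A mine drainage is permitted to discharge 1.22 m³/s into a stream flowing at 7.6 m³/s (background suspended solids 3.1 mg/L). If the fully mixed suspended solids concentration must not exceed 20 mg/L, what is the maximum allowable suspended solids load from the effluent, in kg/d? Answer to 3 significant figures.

13200 kg/d

Mass balance at the limit: 7.600·3.100 + 1.220·Cₑ = 8.820·20 → Cₑ = 125.3 mg/L.
Load = 1.220 m³/s × 125.3 g/m³ × 86 400 s/d = 13210 kg/d.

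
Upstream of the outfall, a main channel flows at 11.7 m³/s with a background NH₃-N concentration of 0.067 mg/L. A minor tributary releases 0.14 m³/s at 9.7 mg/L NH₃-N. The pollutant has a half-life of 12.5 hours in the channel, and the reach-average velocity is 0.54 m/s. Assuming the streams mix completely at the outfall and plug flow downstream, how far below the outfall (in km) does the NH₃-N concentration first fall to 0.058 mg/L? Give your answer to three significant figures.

Conservation of mass: C = (11.70·0.06700 + 0.1400·9.700) / 11.84 = 2.142/11.84 = 0.1809 mg/L.
Half-life 12.5 h → k = ln 2 / 12.5 = 0.05545 h⁻¹ = 1.331 d⁻¹.
Set 0.1809·exp(−k·t) = 0.058 → t = ln(0.1809/0.058)/k = 73850 s = 20.51 h.
Distance = v·t = 0.54·73850 = 39880 m = 39.88 km.

39.9 km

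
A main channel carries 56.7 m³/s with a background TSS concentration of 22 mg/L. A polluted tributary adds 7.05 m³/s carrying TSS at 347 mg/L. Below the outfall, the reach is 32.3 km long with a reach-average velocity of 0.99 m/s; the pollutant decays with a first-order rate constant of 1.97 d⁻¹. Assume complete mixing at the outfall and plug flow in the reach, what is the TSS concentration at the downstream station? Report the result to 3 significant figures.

27.5 mg/L

After mixing, C = (56.70·22.00 + 7.050·347.0) / 63.75 = 3694/63.75 = 57.94 mg/L.
Travel time t = 32.3·1000 / 0.99 = 32630 s = 9.063 h.
Applying C = C₀e^(−kt): 57.94 × 0.4753 = 27.54 mg/L.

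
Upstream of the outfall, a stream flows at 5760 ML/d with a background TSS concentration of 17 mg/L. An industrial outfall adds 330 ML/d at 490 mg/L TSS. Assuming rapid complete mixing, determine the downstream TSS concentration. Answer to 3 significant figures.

42.6 mg/L

Mass balance: C = (5760·17.00 + 330.0·490.0) / 6090 = 259600/6090 = 42.63 mg/L.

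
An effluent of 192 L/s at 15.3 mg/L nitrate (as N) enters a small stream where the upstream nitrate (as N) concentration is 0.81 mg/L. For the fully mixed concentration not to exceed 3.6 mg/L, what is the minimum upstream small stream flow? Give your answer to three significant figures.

805 L/s

Set C_mix = 3.6: (Q·0.8100 + 192.0·15.30) / (Q + 192.0) = 3.6
→ Q = 192.0·(15.30 − 3.6)/(3.6 − 0.8100) = 805.2 L/s.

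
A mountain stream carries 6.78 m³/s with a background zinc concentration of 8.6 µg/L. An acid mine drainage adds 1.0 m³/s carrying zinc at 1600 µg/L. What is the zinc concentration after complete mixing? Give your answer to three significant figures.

213 µg/L

Mixed concentration C = ΣQC/ΣQ = (6.780·8.600 + 1.000·1600) / 7.780 = 1658/7.780 = 213.2 µg/L.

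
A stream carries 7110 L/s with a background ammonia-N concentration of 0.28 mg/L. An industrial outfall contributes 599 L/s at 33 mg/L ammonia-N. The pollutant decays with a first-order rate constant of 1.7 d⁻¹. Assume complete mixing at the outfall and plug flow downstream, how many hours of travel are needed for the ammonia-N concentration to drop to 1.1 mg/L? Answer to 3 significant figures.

Conservation of mass: C = (7110·0.2800 + 599.0·33.00) / 7709 = 21760/7709 = 2.822 mg/L.
2.822·exp(−k·t) = 1.1 → t = ln(2.822/1.1)/k = 47890 s = 13.30 h.

13.3 h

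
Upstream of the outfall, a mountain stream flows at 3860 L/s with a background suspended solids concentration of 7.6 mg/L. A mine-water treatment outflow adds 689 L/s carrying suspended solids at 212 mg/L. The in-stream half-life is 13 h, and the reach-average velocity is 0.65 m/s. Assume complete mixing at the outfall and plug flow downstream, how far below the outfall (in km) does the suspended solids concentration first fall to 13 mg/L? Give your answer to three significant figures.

Flow-weighted average: C = (3860·7.600 + 689.0·212.0) / 4549 = 175400/4549 = 38.56 mg/L.
Half-life 13 h → k = ln 2 / 13 = 0.05332 h⁻¹ = 1.280 d⁻¹.
Set 38.56·exp(−k·t) = 13 → t = ln(38.56/13)/k = 73410 s = 20.39 h.
Distance = v·t = 0.65·73410 = 47720 m = 47.72 km.

47.7 km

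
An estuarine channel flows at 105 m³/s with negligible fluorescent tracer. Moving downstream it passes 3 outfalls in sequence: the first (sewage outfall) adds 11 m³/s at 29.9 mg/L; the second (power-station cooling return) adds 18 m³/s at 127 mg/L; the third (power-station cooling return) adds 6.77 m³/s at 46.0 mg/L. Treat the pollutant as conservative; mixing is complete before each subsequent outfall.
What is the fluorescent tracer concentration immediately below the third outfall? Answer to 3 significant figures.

Outfall 1: combined Q = 116.0 m³/s; C = (105.0·0 + 11.00·29.90)/116.0 = 2.835 mg/L.
Outfall 2: combined Q = 134.0 m³/s; C = (116.0·2.835 + 18.00·127.0)/134.0 = 19.51 mg/L.
Outfall 3: combined Q = 140.8 m³/s; C = (134.0·19.51 + 6.770·46.00)/140.8 = 20.79 mg/L.

20.8 mg/L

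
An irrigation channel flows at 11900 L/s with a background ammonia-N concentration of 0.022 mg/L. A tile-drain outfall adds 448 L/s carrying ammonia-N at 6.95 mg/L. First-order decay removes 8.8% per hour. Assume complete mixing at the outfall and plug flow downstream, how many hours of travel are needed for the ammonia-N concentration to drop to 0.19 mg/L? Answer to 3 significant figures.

3.95 h

Mass balance: C = (11900·0.02200 + 448.0·6.950) / 12350 = 3375/12350 = 0.2734 mg/L.
8.8%/h lost → k = −ln(1 − 0.088) = 0.09212 h⁻¹.
0.2734·exp(−k·t) = 0.19 → t = ln(0.2734/0.19)/k = 14220 s = 3.949 h.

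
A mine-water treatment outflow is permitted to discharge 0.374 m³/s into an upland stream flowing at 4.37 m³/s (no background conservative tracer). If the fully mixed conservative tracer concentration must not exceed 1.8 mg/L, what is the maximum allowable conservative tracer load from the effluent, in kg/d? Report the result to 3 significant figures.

Mass balance at the limit: 4.370·0 + 0.3740·Cₑ = 4.744·1.8 → Cₑ = 22.83 mg/L.
Load = 0.3740 m³/s × 22.83 g/m³ × 86 400 s/d = 737.8 kg/d.

738 kg/d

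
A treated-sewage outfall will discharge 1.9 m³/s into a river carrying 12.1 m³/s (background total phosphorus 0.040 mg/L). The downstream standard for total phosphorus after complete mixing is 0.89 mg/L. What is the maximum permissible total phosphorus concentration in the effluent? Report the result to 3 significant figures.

At the limit, (Qr·Cr + Qe·Cₑ)/(Qr + Qe) = 0.89:
Cₑ = (14.00·0.89 − 12.10·0.04000) / 1.900 = 6.303 mg/L.

6.30 mg/L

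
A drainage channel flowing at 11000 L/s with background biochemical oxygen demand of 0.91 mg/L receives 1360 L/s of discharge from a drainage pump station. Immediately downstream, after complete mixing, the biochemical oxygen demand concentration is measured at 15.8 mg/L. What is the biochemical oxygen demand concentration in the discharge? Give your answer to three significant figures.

Mass balance: 11000·0.9100 + 1360·Cₑ = 12360·15.80
→ Cₑ = (12360·15.80 − 11000·0.9100) / 1360 = 136.2 mg/L.

136 mg/L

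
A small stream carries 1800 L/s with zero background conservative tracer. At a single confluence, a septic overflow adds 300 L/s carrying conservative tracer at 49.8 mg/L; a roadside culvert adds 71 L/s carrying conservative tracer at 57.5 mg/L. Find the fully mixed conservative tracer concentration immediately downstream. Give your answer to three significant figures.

Mixed concentration C = ΣQC/ΣQ = (1800·0 + 300.0·49.80 + 71.00·57.50) / 2171 = 19020/2171 = 8.762 mg/L.

8.76 mg/L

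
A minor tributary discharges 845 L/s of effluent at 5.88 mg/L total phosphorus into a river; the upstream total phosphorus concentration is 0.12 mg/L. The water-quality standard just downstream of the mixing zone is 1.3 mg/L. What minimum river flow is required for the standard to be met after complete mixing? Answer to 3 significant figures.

3280 L/s

Set C_mix = 1.3: (Q·0.1200 + 845.0·5.880) / (Q + 845.0) = 1.3
→ Q = 845.0·(5.880 − 1.3)/(1.3 − 0.1200) = 3280 L/s.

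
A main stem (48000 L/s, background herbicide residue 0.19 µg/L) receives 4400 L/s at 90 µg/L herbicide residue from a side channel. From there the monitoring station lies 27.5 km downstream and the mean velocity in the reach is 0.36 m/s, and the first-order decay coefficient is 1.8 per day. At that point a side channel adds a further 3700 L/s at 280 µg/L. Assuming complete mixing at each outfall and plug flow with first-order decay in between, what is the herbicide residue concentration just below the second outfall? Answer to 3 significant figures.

19.9 µg/L

Conservation of mass: C = (48000·0.1900 + 4400·90.00) / 52400 = 405100/52400 = 7.731 µg/L; combined flow 52400 L/s.
Travel time t = 27.5·1000 / 0.36 = 76390 s = 21.22 h.
First-order decay: C = 7.731·exp(−k·t) = 7.731·0.2036 = 1.574 µg/L.
At the second outfall, C = (52400·1.574 + 3700·280.0) / (52400 + 3700) = 19.94 µg/L.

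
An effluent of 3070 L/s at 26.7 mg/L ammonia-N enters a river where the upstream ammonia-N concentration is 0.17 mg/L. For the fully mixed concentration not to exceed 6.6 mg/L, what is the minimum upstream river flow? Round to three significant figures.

Set C_mix = 6.6: (Q·0.1700 + 3070·26.70) / (Q + 3070) = 6.6
→ Q = 3070·(26.70 − 6.6)/(6.6 − 0.1700) = 9597 L/s.

9600 L/s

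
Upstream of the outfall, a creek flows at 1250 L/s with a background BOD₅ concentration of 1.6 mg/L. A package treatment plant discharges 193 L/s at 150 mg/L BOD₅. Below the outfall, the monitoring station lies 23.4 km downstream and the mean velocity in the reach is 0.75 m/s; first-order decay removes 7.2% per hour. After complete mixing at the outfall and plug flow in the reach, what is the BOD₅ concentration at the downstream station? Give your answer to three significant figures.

Conservation of mass: C = (1250·1.600 + 193.0·150.0) / 1443 = 30950/1443 = 21.45 mg/L.
Travel time t = 23.4·1000 / 0.75 = 31200 s = 8.667 h.
7.2%/h lost → k = −ln(1 − 0.072) = 0.07472 h⁻¹.
Decay over the reach: 21.45·exp(−kt) = 21.45·0.5233 = 11.22 mg/L.

11.2 mg/L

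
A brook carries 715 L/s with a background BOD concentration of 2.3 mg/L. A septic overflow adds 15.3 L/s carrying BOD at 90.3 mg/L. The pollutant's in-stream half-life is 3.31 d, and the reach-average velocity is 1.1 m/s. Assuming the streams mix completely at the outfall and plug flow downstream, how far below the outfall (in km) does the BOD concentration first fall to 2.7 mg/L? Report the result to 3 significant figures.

194 km

Conservation of mass: C = (715.0·2.300 + 15.30·90.30) / 730.3 = 3026/730.3 = 4.144 mg/L.
Half-life 3.31 d → k = ln 2 / 3.31 = 0.2094 d⁻¹.
Set 4.144·exp(−k·t) = 2.7 → t = ln(4.144/2.7)/k = 176700 s = 49.09 h.
Distance = v·t = 1.1·176700 = 194400 m = 194.4 km.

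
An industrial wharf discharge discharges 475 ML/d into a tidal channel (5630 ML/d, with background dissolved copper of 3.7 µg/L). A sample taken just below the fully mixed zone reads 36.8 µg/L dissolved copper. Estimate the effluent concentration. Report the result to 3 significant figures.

Mass balance: 5630·3.700 + 475.0·Cₑ = 6105·36.80
→ Cₑ = (6105·36.80 − 5630·3.700) / 475.0 = 429.1 µg/L.

429 µg/L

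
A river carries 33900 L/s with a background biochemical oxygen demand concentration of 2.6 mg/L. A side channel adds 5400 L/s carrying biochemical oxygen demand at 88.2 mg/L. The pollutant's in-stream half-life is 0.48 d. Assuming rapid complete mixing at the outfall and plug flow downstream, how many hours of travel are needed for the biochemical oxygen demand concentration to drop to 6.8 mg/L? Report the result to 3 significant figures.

Mixed concentration C = ΣQC/ΣQ = (33900·2.600 + 5400·88.20) / 39300 = 564400/39300 = 14.36 mg/L.
Half-life 0.48 d → k = ln 2 / 0.48 = 1.444 d⁻¹.
14.36·exp(−k·t) = 6.8 → t = ln(14.36/6.8)/k = 44730 s = 12.43 h.

12.4 h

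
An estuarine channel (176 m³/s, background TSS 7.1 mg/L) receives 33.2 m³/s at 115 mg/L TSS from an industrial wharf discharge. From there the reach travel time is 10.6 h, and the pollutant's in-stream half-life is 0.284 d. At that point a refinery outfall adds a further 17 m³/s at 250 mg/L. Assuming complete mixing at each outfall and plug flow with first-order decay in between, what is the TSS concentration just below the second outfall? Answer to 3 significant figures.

After mixing, C = (176.0·7.100 + 33.20·115.0) / 209.2 = 5068/209.2 = 24.22 mg/L; combined flow 209.2 m³/s.
Half-life 0.284 d → k = ln 2 / 0.284 = 2.441 d⁻¹.
Applying C = C₀e^(−kt): 24.22 × 0.3403 = 8.243 mg/L.
At the second outfall, C = (209.2·8.243 + 17.00·250.0) / (209.2 + 17.00) = 26.41 mg/L.

26.4 mg/L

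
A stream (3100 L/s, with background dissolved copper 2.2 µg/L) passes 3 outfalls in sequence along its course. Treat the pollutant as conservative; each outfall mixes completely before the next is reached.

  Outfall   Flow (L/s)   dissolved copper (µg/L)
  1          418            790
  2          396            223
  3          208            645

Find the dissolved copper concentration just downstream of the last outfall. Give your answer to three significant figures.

136 µg/L

Outfall 1: combined Q = 3518 L/s; C = (3100·2.200 + 418.0·790.0)/3518 = 95.80 µg/L.
Outfall 2: combined Q = 3914 L/s; C = (3518·95.80 + 396.0·223.0)/3914 = 108.7 µg/L.
Outfall 3: combined Q = 4122 L/s; C = (3914·108.7 + 208.0·645.0)/4122 = 135.7 µg/L.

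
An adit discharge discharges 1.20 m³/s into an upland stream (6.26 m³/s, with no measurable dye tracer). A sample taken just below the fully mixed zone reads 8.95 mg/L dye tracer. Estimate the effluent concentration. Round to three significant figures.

55.6 mg/L

Mass balance: 6.260·0 + 1.200·Cₑ = 7.460·8.950
→ Cₑ = (7.460·8.950 − 6.260·0) / 1.200 = 55.64 mg/L.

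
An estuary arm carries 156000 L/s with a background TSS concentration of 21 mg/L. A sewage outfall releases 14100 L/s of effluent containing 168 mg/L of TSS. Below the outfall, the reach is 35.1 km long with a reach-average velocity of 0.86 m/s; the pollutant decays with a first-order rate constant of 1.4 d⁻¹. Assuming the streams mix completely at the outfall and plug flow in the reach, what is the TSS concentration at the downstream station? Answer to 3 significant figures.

17.1 mg/L

Mass balance: C = (156000·21.00 + 14100·168.0) / 170100 = 5645000/170100 = 33.19 mg/L.
Travel time t = 35.1·1000 / 0.86 = 40810 s = 11.34 h.
Decay over the reach: 33.19·exp(−kt) = 33.19·0.5162 = 17.13 mg/L.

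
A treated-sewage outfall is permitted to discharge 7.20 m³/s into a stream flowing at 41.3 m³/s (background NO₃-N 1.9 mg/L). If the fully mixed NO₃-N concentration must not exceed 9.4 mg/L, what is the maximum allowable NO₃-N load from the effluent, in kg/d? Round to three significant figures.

32600 kg/d

Mass balance at the limit: 41.30·1.900 + 7.200·Cₑ = 48.50·9.4 → Cₑ = 52.42 mg/L.
Load = 7.200 m³/s × 52.42 g/m³ × 86 400 s/d = 32610 kg/d.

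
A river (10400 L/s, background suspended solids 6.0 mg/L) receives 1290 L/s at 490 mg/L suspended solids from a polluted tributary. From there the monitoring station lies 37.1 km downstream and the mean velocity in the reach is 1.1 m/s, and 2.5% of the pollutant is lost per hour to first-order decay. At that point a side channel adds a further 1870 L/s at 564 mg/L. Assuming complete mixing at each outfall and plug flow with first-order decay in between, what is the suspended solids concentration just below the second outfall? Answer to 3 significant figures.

Mixed concentration C = ΣQC/ΣQ = (10400·6.000 + 1290·490.0) / 11690 = 694500/11690 = 59.41 mg/L; combined flow 11690 L/s.
Travel time t = 37.1·1000 / 1.1 = 33730 s = 9.369 h.
2.5%/h lost → k = −ln(1 − 0.025) = 0.02532 h⁻¹.
First-order decay: C = 59.41·exp(−k·t) = 59.41·0.7888 = 46.86 mg/L.
At the second outfall, C = (11690·46.86 + 1870·564.0) / (11690 + 1870) = 118.2 mg/L.

118 mg/L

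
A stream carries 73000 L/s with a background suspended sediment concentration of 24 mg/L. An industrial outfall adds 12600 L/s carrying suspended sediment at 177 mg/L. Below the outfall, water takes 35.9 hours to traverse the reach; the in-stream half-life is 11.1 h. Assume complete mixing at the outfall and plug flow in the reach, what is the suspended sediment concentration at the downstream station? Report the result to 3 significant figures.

4.94 mg/L

Flow-weighted average: C = (73000·24.00 + 12600·177.0) / 85600 = 3982000/85600 = 46.52 mg/L.
Half-life 11.1 h → k = ln 2 / 11.1 = 0.06245 h⁻¹ = 1.499 d⁻¹.
First-order decay: C = 46.52·exp(−k·t) = 46.52·0.1063 = 4.944 mg/L.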